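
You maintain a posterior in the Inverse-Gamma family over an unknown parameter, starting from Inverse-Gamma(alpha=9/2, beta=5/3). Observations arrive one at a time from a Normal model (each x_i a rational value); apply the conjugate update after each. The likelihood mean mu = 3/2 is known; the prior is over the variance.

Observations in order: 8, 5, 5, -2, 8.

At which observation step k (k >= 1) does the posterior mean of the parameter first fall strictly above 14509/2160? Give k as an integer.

obs 1: x=8 → posterior Inverse-Gamma(5, 547/24)
obs 2: x=5 → posterior Inverse-Gamma(11/2, 347/12)
obs 3: x=5 → posterior Inverse-Gamma(6, 841/24)
obs 4: x=-2 → posterior Inverse-Gamma(13/2, 247/6)
obs 5: x=8 → posterior Inverse-Gamma(7, 1495/24)

k = 3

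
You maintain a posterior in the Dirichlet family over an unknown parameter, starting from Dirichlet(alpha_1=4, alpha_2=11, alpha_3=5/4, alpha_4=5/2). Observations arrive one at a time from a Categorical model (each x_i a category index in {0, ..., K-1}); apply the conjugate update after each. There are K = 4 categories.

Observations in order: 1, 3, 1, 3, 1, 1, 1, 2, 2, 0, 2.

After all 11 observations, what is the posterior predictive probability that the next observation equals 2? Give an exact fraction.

1/7

obs 1: x=1 → posterior Dirichlet(4, 12, 5/4, 5/2)
obs 2: x=3 → posterior Dirichlet(4, 12, 5/4, 7/2)
obs 3: x=1 → posterior Dirichlet(4, 13, 5/4, 7/2)
obs 4: x=3 → posterior Dirichlet(4, 13, 5/4, 9/2)
obs 5: x=1 → posterior Dirichlet(4, 14, 5/4, 9/2)
obs 6: x=1 → posterior Dirichlet(4, 15, 5/4, 9/2)
obs 7: x=1 → posterior Dirichlet(4, 16, 5/4, 9/2)
obs 8: x=2 → posterior Dirichlet(4, 16, 9/4, 9/2)
obs 9: x=2 → posterior Dirichlet(4, 16, 13/4, 9/2)
obs 10: x=0 → posterior Dirichlet(5, 16, 13/4, 9/2)
obs 11: x=2 → posterior Dirichlet(5, 16, 17/4, 9/2)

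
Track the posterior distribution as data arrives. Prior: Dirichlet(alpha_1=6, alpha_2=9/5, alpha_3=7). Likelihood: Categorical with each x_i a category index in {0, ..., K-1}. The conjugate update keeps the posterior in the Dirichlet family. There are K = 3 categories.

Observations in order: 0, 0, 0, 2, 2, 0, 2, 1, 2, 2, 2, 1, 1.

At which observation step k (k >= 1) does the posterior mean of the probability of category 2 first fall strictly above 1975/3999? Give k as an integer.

k = 11

obs 1: x=0 → posterior Dirichlet(7, 9/5, 7)
obs 2: x=0 → posterior Dirichlet(8, 9/5, 7)
obs 3: x=0 → posterior Dirichlet(9, 9/5, 7)
obs 4: x=2 → posterior Dirichlet(9, 9/5, 8)
obs 5: x=2 → posterior Dirichlet(9, 9/5, 9)
obs 6: x=0 → posterior Dirichlet(10, 9/5, 9)
obs 7: x=2 → posterior Dirichlet(10, 9/5, 10)
obs 8: x=1 → posterior Dirichlet(10, 14/5, 10)
obs 9: x=2 → posterior Dirichlet(10, 14/5, 11)
obs 10: x=2 → posterior Dirichlet(10, 14/5, 12)
obs 11: x=2 → posterior Dirichlet(10, 14/5, 13)
obs 12: x=1 → posterior Dirichlet(10, 19/5, 13)
obs 13: x=1 → posterior Dirichlet(10, 24/5, 13)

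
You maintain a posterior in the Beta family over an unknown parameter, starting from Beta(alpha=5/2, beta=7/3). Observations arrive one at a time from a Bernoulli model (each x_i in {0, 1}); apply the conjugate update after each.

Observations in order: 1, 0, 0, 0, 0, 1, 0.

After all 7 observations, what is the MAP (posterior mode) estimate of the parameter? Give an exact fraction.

obs 1: x=1 → posterior Beta(7/2, 7/3)
obs 2: x=0 → posterior Beta(7/2, 10/3)
obs 3: x=0 → posterior Beta(7/2, 13/3)
obs 4: x=0 → posterior Beta(7/2, 16/3)
obs 5: x=0 → posterior Beta(7/2, 19/3)
obs 6: x=1 → posterior Beta(9/2, 19/3)
obs 7: x=0 → posterior Beta(9/2, 22/3)

21/59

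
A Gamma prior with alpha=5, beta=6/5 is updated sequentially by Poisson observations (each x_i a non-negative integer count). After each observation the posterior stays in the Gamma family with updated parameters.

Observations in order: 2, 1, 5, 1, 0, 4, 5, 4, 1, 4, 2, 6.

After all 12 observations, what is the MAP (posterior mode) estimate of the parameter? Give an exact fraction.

65/22

obs 1: x=2 → posterior Gamma(7, 11/5)
obs 2: x=1 → posterior Gamma(8, 16/5)
obs 3: x=5 → posterior Gamma(13, 21/5)
obs 4: x=1 → posterior Gamma(14, 26/5)
obs 5: x=0 → posterior Gamma(14, 31/5)
obs 6: x=4 → posterior Gamma(18, 36/5)
obs 7: x=5 → posterior Gamma(23, 41/5)
obs 8: x=4 → posterior Gamma(27, 46/5)
obs 9: x=1 → posterior Gamma(28, 51/5)
obs 10: x=4 → posterior Gamma(32, 56/5)
obs 11: x=2 → posterior Gamma(34, 61/5)
obs 12: x=6 → posterior Gamma(40, 66/5)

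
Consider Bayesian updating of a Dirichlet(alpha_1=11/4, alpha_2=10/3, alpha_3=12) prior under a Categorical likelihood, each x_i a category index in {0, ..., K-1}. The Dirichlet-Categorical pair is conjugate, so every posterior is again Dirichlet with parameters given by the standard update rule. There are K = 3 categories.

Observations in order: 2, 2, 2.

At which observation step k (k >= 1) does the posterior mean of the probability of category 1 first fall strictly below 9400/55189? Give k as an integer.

obs 1: x=2 → posterior Dirichlet(11/4, 10/3, 13)
obs 2: x=2 → posterior Dirichlet(11/4, 10/3, 14)
obs 3: x=2 → posterior Dirichlet(11/4, 10/3, 15)

k = 2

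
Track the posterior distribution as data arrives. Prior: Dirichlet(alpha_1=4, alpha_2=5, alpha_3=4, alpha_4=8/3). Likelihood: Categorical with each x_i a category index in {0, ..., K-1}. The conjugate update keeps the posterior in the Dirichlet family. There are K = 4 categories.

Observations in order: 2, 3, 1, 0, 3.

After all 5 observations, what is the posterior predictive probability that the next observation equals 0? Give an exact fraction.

obs 1: x=2 → posterior Dirichlet(4, 5, 5, 8/3)
obs 2: x=3 → posterior Dirichlet(4, 5, 5, 11/3)
obs 3: x=1 → posterior Dirichlet(4, 6, 5, 11/3)
obs 4: x=0 → posterior Dirichlet(5, 6, 5, 11/3)
obs 5: x=3 → posterior Dirichlet(5, 6, 5, 14/3)

15/62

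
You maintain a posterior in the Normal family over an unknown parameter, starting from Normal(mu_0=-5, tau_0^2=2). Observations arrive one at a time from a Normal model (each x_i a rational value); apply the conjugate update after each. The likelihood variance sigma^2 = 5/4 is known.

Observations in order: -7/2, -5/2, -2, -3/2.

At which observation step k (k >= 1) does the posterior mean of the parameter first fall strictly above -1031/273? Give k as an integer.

k = 2

obs 1: x=-7/2 → posterior Normal(-53/13, 10/13)
obs 2: x=-5/2 → posterior Normal(-73/21, 10/21)
obs 3: x=-2 → posterior Normal(-89/29, 10/29)
obs 4: x=-3/2 → posterior Normal(-101/37, 10/37)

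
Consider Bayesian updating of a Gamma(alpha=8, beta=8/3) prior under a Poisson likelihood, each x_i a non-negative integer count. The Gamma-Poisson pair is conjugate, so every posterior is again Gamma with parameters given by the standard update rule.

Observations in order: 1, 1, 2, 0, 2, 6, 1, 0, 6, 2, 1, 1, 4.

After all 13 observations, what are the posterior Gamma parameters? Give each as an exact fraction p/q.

alpha=35, beta=47/3

obs 1: x=1 → posterior Gamma(9, 11/3)
obs 2: x=1 → posterior Gamma(10, 14/3)
obs 3: x=2 → posterior Gamma(12, 17/3)
obs 4: x=0 → posterior Gamma(12, 20/3)
obs 5: x=2 → posterior Gamma(14, 23/3)
obs 6: x=6 → posterior Gamma(20, 26/3)
obs 7: x=1 → posterior Gamma(21, 29/3)
obs 8: x=0 → posterior Gamma(21, 32/3)
obs 9: x=6 → posterior Gamma(27, 35/3)
obs 10: x=2 → posterior Gamma(29, 38/3)
obs 11: x=1 → posterior Gamma(30, 41/3)
obs 12: x=1 → posterior Gamma(31, 44/3)
obs 13: x=4 → posterior Gamma(35, 47/3)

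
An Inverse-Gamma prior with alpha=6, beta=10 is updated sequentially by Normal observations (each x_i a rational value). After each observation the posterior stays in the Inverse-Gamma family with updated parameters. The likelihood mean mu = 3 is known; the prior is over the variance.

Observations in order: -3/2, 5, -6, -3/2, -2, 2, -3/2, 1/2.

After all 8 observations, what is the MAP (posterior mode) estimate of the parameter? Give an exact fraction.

9

obs 1: x=-3/2 → posterior Inverse-Gamma(13/2, 161/8)
obs 2: x=5 → posterior Inverse-Gamma(7, 177/8)
obs 3: x=-6 → posterior Inverse-Gamma(15/2, 501/8)
obs 4: x=-3/2 → posterior Inverse-Gamma(8, 291/4)
obs 5: x=-2 → posterior Inverse-Gamma(17/2, 341/4)
obs 6: x=2 → posterior Inverse-Gamma(9, 343/4)
obs 7: x=-3/2 → posterior Inverse-Gamma(19/2, 767/8)
obs 8: x=1/2 → posterior Inverse-Gamma(10, 99)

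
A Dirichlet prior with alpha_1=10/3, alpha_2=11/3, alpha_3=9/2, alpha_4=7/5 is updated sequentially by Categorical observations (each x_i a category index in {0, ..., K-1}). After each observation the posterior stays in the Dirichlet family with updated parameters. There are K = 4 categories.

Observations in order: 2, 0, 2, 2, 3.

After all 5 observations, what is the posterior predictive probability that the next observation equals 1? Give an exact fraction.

obs 1: x=2 → posterior Dirichlet(10/3, 11/3, 11/2, 7/5)
obs 2: x=0 → posterior Dirichlet(13/3, 11/3, 11/2, 7/5)
obs 3: x=2 → posterior Dirichlet(13/3, 11/3, 13/2, 7/5)
obs 4: x=2 → posterior Dirichlet(13/3, 11/3, 15/2, 7/5)
obs 5: x=3 → posterior Dirichlet(13/3, 11/3, 15/2, 12/5)

110/537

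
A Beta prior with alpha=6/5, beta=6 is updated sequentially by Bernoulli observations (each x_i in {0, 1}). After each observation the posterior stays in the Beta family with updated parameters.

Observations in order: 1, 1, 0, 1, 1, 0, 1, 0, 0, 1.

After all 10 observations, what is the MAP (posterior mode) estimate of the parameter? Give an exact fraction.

31/76

obs 1: x=1 → posterior Beta(11/5, 6)
obs 2: x=1 → posterior Beta(16/5, 6)
obs 3: x=0 → posterior Beta(16/5, 7)
obs 4: x=1 → posterior Beta(21/5, 7)
obs 5: x=1 → posterior Beta(26/5, 7)
obs 6: x=0 → posterior Beta(26/5, 8)
obs 7: x=1 → posterior Beta(31/5, 8)
obs 8: x=0 → posterior Beta(31/5, 9)
obs 9: x=0 → posterior Beta(31/5, 10)
obs 10: x=1 → posterior Beta(36/5, 10)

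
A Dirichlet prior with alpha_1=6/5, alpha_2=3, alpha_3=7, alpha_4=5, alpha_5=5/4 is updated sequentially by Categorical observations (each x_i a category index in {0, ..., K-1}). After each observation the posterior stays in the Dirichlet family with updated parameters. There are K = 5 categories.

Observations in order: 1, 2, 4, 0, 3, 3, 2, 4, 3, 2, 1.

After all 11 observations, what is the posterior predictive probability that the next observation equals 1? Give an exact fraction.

100/569

obs 1: x=1 → posterior Dirichlet(6/5, 4, 7, 5, 5/4)
obs 2: x=2 → posterior Dirichlet(6/5, 4, 8, 5, 5/4)
obs 3: x=4 → posterior Dirichlet(6/5, 4, 8, 5, 9/4)
obs 4: x=0 → posterior Dirichlet(11/5, 4, 8, 5, 9/4)
obs 5: x=3 → posterior Dirichlet(11/5, 4, 8, 6, 9/4)
obs 6: x=3 → posterior Dirichlet(11/5, 4, 8, 7, 9/4)
obs 7: x=2 → posterior Dirichlet(11/5, 4, 9, 7, 9/4)
obs 8: x=4 → posterior Dirichlet(11/5, 4, 9, 7, 13/4)
obs 9: x=3 → posterior Dirichlet(11/5, 4, 9, 8, 13/4)
obs 10: x=2 → posterior Dirichlet(11/5, 4, 10, 8, 13/4)
obs 11: x=1 → posterior Dirichlet(11/5, 5, 10, 8, 13/4)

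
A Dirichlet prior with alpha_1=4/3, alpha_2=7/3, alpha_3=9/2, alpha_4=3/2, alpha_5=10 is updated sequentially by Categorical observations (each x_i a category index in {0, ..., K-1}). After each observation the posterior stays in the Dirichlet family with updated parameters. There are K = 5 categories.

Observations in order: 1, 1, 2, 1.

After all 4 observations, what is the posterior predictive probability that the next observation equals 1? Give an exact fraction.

16/71

obs 1: x=1 → posterior Dirichlet(4/3, 10/3, 9/2, 3/2, 10)
obs 2: x=1 → posterior Dirichlet(4/3, 13/3, 9/2, 3/2, 10)
obs 3: x=2 → posterior Dirichlet(4/3, 13/3, 11/2, 3/2, 10)
obs 4: x=1 → posterior Dirichlet(4/3, 16/3, 11/2, 3/2, 10)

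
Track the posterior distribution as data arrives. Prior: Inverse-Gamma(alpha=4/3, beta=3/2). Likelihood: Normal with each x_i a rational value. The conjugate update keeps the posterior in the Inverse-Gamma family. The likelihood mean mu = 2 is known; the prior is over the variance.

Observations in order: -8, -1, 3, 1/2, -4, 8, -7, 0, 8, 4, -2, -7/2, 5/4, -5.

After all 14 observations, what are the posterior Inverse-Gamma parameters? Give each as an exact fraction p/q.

alpha=25/3, beta=6529/32

obs 1: x=-8 → posterior Inverse-Gamma(11/6, 103/2)
obs 2: x=-1 → posterior Inverse-Gamma(7/3, 56)
obs 3: x=3 → posterior Inverse-Gamma(17/6, 113/2)
obs 4: x=1/2 → posterior Inverse-Gamma(10/3, 461/8)
obs 5: x=-4 → posterior Inverse-Gamma(23/6, 605/8)
obs 6: x=8 → posterior Inverse-Gamma(13/3, 749/8)
obs 7: x=-7 → posterior Inverse-Gamma(29/6, 1073/8)
obs 8: x=0 → posterior Inverse-Gamma(16/3, 1089/8)
obs 9: x=8 → posterior Inverse-Gamma(35/6, 1233/8)
obs 10: x=4 → posterior Inverse-Gamma(19/3, 1249/8)
obs 11: x=-2 → posterior Inverse-Gamma(41/6, 1313/8)
obs 12: x=-7/2 → posterior Inverse-Gamma(22/3, 717/4)
obs 13: x=5/4 → posterior Inverse-Gamma(47/6, 5745/32)
obs 14: x=-5 → posterior Inverse-Gamma(25/3, 6529/32)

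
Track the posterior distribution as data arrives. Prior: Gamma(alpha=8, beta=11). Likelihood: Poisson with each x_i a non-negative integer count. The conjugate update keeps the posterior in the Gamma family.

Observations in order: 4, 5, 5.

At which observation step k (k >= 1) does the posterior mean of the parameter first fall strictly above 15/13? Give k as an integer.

obs 1: x=4 → posterior Gamma(12, 12)
obs 2: x=5 → posterior Gamma(17, 13)
obs 3: x=5 → posterior Gamma(22, 14)

k = 2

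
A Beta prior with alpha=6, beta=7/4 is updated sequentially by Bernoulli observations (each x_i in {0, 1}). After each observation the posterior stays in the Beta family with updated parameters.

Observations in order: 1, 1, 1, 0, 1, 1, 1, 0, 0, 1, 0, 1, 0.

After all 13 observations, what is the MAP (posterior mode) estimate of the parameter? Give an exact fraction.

52/75

obs 1: x=1 → posterior Beta(7, 7/4)
obs 2: x=1 → posterior Beta(8, 7/4)
obs 3: x=1 → posterior Beta(9, 7/4)
obs 4: x=0 → posterior Beta(9, 11/4)
obs 5: x=1 → posterior Beta(10, 11/4)
obs 6: x=1 → posterior Beta(11, 11/4)
obs 7: x=1 → posterior Beta(12, 11/4)
obs 8: x=0 → posterior Beta(12, 15/4)
obs 9: x=0 → posterior Beta(12, 19/4)
obs 10: x=1 → posterior Beta(13, 19/4)
obs 11: x=0 → posterior Beta(13, 23/4)
obs 12: x=1 → posterior Beta(14, 23/4)
obs 13: x=0 → posterior Beta(14, 27/4)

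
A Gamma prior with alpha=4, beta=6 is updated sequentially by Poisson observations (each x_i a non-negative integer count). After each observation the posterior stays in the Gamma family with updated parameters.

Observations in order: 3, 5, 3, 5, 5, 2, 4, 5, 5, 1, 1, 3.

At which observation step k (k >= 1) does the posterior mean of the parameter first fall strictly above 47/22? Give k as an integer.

obs 1: x=3 → posterior Gamma(7, 7)
obs 2: x=5 → posterior Gamma(12, 8)
obs 3: x=3 → posterior Gamma(15, 9)
obs 4: x=5 → posterior Gamma(20, 10)
obs 5: x=5 → posterior Gamma(25, 11)
obs 6: x=2 → posterior Gamma(27, 12)
obs 7: x=4 → posterior Gamma(31, 13)
obs 8: x=5 → posterior Gamma(36, 14)
obs 9: x=5 → posterior Gamma(41, 15)
obs 10: x=1 → posterior Gamma(42, 16)
obs 11: x=1 → posterior Gamma(43, 17)
obs 12: x=3 → posterior Gamma(46, 18)

k = 5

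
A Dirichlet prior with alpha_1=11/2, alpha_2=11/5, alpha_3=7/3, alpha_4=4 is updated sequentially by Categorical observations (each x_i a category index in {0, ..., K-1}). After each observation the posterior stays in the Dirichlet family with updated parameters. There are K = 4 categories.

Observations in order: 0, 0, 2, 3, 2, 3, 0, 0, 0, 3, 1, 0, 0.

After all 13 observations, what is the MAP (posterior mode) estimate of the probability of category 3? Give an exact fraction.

180/691

obs 1: x=0 → posterior Dirichlet(13/2, 11/5, 7/3, 4)
obs 2: x=0 → posterior Dirichlet(15/2, 11/5, 7/3, 4)
obs 3: x=2 → posterior Dirichlet(15/2, 11/5, 10/3, 4)
obs 4: x=3 → posterior Dirichlet(15/2, 11/5, 10/3, 5)
obs 5: x=2 → posterior Dirichlet(15/2, 11/5, 13/3, 5)
obs 6: x=3 → posterior Dirichlet(15/2, 11/5, 13/3, 6)
obs 7: x=0 → posterior Dirichlet(17/2, 11/5, 13/3, 6)
obs 8: x=0 → posterior Dirichlet(19/2, 11/5, 13/3, 6)
obs 9: x=0 → posterior Dirichlet(21/2, 11/5, 13/3, 6)
obs 10: x=3 → posterior Dirichlet(21/2, 11/5, 13/3, 7)
obs 11: x=1 → posterior Dirichlet(21/2, 16/5, 13/3, 7)
obs 12: x=0 → posterior Dirichlet(23/2, 16/5, 13/3, 7)
obs 13: x=0 → posterior Dirichlet(25/2, 16/5, 13/3, 7)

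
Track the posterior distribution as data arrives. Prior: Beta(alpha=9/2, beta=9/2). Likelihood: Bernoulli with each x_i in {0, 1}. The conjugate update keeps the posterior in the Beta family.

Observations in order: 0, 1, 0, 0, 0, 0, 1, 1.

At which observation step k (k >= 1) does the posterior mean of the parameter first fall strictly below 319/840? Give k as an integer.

k = 6

obs 1: x=0 → posterior Beta(9/2, 11/2)
obs 2: x=1 → posterior Beta(11/2, 11/2)
obs 3: x=0 → posterior Beta(11/2, 13/2)
obs 4: x=0 → posterior Beta(11/2, 15/2)
obs 5: x=0 → posterior Beta(11/2, 17/2)
obs 6: x=0 → posterior Beta(11/2, 19/2)
obs 7: x=1 → posterior Beta(13/2, 19/2)
obs 8: x=1 → posterior Beta(15/2, 19/2)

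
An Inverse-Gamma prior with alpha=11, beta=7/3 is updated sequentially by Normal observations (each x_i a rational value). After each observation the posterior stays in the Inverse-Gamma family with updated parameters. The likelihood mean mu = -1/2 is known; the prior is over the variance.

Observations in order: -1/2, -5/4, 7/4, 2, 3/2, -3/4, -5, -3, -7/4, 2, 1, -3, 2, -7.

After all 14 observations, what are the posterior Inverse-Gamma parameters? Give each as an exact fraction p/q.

alpha=18, beta=1343/24

obs 1: x=-1/2 → posterior Inverse-Gamma(23/2, 7/3)
obs 2: x=-5/4 → posterior Inverse-Gamma(12, 251/96)
obs 3: x=7/4 → posterior Inverse-Gamma(25/2, 247/48)
obs 4: x=2 → posterior Inverse-Gamma(13, 397/48)
obs 5: x=3/2 → posterior Inverse-Gamma(27/2, 493/48)
obs 6: x=-3/4 → posterior Inverse-Gamma(14, 989/96)
obs 7: x=-5 → posterior Inverse-Gamma(29/2, 1961/96)
obs 8: x=-3 → posterior Inverse-Gamma(15, 2261/96)
obs 9: x=-7/4 → posterior Inverse-Gamma(31/2, 73/3)
obs 10: x=2 → posterior Inverse-Gamma(16, 659/24)
obs 11: x=1 → posterior Inverse-Gamma(33/2, 343/12)
obs 12: x=-3 → posterior Inverse-Gamma(17, 761/24)
obs 13: x=2 → posterior Inverse-Gamma(35/2, 209/6)
obs 14: x=-7 → posterior Inverse-Gamma(18, 1343/24)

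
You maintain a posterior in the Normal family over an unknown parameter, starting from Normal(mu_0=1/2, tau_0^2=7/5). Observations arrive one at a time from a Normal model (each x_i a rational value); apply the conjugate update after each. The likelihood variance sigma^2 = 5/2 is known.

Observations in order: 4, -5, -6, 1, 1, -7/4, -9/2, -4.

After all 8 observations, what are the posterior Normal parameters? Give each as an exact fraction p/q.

mu_0=-201/137, tau_0^2=35/137

obs 1: x=4 → posterior Normal(137/78, 35/39)
obs 2: x=-5 → posterior Normal(-3/106, 35/53)
obs 3: x=-6 → posterior Normal(-171/134, 35/67)
obs 4: x=1 → posterior Normal(-143/162, 35/81)
obs 5: x=1 → posterior Normal(-23/38, 7/19)
obs 6: x=-7/4 → posterior Normal(-82/109, 35/109)
obs 7: x=-9/2 → posterior Normal(-145/123, 35/123)
obs 8: x=-4 → posterior Normal(-201/137, 35/137)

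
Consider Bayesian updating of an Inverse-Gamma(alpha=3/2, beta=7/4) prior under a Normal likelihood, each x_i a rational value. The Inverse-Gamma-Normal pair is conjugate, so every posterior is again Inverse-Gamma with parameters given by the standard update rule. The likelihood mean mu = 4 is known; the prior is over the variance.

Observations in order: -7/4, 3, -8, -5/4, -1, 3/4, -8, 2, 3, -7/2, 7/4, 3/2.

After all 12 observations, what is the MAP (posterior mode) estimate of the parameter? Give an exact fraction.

1845/68

obs 1: x=-7/4 → posterior Inverse-Gamma(2, 585/32)
obs 2: x=3 → posterior Inverse-Gamma(5/2, 601/32)
obs 3: x=-8 → posterior Inverse-Gamma(3, 2905/32)
obs 4: x=-5/4 → posterior Inverse-Gamma(7/2, 1673/16)
obs 5: x=-1 → posterior Inverse-Gamma(4, 1873/16)
obs 6: x=3/4 → posterior Inverse-Gamma(9/2, 3915/32)
obs 7: x=-8 → posterior Inverse-Gamma(5, 6219/32)
obs 8: x=2 → posterior Inverse-Gamma(11/2, 6283/32)
obs 9: x=3 → posterior Inverse-Gamma(6, 6299/32)
obs 10: x=-7/2 → posterior Inverse-Gamma(13/2, 7199/32)
obs 11: x=7/4 → posterior Inverse-Gamma(7, 455/2)
obs 12: x=3/2 → posterior Inverse-Gamma(15/2, 1845/8)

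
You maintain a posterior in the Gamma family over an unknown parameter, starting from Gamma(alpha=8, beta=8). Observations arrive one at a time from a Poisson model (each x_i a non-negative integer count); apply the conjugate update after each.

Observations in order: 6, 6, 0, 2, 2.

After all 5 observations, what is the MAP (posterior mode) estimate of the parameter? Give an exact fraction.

23/13

obs 1: x=6 → posterior Gamma(14, 9)
obs 2: x=6 → posterior Gamma(20, 10)
obs 3: x=0 → posterior Gamma(20, 11)
obs 4: x=2 → posterior Gamma(22, 12)
obs 5: x=2 → posterior Gamma(24, 13)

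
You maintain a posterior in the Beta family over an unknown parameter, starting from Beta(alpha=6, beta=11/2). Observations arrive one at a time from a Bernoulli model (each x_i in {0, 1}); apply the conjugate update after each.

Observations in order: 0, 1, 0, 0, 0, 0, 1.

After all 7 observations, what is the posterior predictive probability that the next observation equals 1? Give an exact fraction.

obs 1: x=0 → posterior Beta(6, 13/2)
obs 2: x=1 → posterior Beta(7, 13/2)
obs 3: x=0 → posterior Beta(7, 15/2)
obs 4: x=0 → posterior Beta(7, 17/2)
obs 5: x=0 → posterior Beta(7, 19/2)
obs 6: x=0 → posterior Beta(7, 21/2)
obs 7: x=1 → posterior Beta(8, 21/2)

16/37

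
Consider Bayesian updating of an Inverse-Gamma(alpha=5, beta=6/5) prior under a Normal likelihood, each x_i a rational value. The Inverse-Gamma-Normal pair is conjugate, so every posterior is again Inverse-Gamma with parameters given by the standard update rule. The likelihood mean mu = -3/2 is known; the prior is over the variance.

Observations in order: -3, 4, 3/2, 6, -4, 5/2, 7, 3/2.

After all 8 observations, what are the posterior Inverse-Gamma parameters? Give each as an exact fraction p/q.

alpha=9, beta=4073/40

obs 1: x=-3 → posterior Inverse-Gamma(11/2, 93/40)
obs 2: x=4 → posterior Inverse-Gamma(6, 349/20)
obs 3: x=3/2 → posterior Inverse-Gamma(13/2, 439/20)
obs 4: x=6 → posterior Inverse-Gamma(7, 2003/40)
obs 5: x=-4 → posterior Inverse-Gamma(15/2, 266/5)
obs 6: x=5/2 → posterior Inverse-Gamma(8, 306/5)
obs 7: x=7 → posterior Inverse-Gamma(17/2, 3893/40)
obs 8: x=3/2 → posterior Inverse-Gamma(9, 4073/40)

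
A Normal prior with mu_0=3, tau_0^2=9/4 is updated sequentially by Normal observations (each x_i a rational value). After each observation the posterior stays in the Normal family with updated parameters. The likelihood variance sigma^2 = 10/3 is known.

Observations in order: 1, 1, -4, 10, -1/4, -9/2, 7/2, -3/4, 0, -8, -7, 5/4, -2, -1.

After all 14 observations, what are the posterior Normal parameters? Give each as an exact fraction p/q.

obs 1: x=1 → posterior Normal(147/67, 90/67)
obs 2: x=1 → posterior Normal(87/47, 45/47)
obs 3: x=-4 → posterior Normal(6/11, 90/121)
obs 4: x=10 → posterior Normal(84/37, 45/74)
obs 5: x=-1/4 → posterior Normal(1317/700, 18/35)
obs 6: x=-9/2 → posterior Normal(831/808, 45/101)
obs 7: x=7/2 → posterior Normal(1209/916, 90/229)
obs 8: x=-3/4 → posterior Normal(141/128, 45/128)
obs 9: x=0 → posterior Normal(282/283, 90/283)
obs 10: x=-8 → posterior Normal(33/155, 9/31)
obs 11: x=-7 → posterior Normal(-123/337, 90/337)
obs 12: x=5/4 → posterior Normal(-51/208, 45/182)
obs 13: x=-2 → posterior Normal(-573/1564, 90/391)
obs 14: x=-1 → posterior Normal(-681/1672, 45/209)

mu_0=-681/1672, tau_0^2=45/209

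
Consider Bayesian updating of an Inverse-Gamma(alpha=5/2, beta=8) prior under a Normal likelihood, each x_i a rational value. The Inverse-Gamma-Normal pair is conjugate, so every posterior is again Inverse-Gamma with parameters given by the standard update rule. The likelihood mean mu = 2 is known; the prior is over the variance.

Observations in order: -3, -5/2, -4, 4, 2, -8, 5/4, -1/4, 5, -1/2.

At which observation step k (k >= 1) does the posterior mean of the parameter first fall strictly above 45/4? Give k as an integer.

k = 2

obs 1: x=-3 → posterior Inverse-Gamma(3, 41/2)
obs 2: x=-5/2 → posterior Inverse-Gamma(7/2, 245/8)
obs 3: x=-4 → posterior Inverse-Gamma(4, 389/8)
obs 4: x=4 → posterior Inverse-Gamma(9/2, 405/8)
obs 5: x=2 → posterior Inverse-Gamma(5, 405/8)
obs 6: x=-8 → posterior Inverse-Gamma(11/2, 805/8)
obs 7: x=5/4 → posterior Inverse-Gamma(6, 3229/32)
obs 8: x=-1/4 → posterior Inverse-Gamma(13/2, 1655/16)
obs 9: x=5 → posterior Inverse-Gamma(7, 1727/16)
obs 10: x=-1/2 → posterior Inverse-Gamma(15/2, 1777/16)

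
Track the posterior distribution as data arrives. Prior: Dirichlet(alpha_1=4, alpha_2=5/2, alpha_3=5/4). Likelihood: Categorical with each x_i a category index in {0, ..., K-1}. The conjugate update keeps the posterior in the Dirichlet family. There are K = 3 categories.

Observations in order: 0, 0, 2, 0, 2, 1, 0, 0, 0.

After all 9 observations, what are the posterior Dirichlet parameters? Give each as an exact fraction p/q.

obs 1: x=0 → posterior Dirichlet(5, 5/2, 5/4)
obs 2: x=0 → posterior Dirichlet(6, 5/2, 5/4)
obs 3: x=2 → posterior Dirichlet(6, 5/2, 9/4)
obs 4: x=0 → posterior Dirichlet(7, 5/2, 9/4)
obs 5: x=2 → posterior Dirichlet(7, 5/2, 13/4)
obs 6: x=1 → posterior Dirichlet(7, 7/2, 13/4)
obs 7: x=0 → posterior Dirichlet(8, 7/2, 13/4)
obs 8: x=0 → posterior Dirichlet(9, 7/2, 13/4)
obs 9: x=0 → posterior Dirichlet(10, 7/2, 13/4)

alpha_1=10, alpha_2=7/2, alpha_3=13/4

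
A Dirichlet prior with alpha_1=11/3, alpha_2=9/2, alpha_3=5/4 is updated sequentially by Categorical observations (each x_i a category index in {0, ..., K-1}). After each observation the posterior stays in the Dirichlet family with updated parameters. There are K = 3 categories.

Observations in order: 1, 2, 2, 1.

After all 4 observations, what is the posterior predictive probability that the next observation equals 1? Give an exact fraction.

obs 1: x=1 → posterior Dirichlet(11/3, 11/2, 5/4)
obs 2: x=2 → posterior Dirichlet(11/3, 11/2, 9/4)
obs 3: x=2 → posterior Dirichlet(11/3, 11/2, 13/4)
obs 4: x=1 → posterior Dirichlet(11/3, 13/2, 13/4)

78/161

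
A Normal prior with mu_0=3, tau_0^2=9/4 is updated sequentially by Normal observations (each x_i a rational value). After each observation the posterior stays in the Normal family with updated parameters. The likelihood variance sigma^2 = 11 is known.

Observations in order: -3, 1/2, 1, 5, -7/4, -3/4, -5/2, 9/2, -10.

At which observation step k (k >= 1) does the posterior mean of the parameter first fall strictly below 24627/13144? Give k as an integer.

obs 1: x=-3 → posterior Normal(105/53, 99/53)
obs 2: x=1/2 → posterior Normal(219/124, 99/62)
obs 3: x=1 → posterior Normal(237/142, 99/71)
obs 4: x=5 → posterior Normal(327/160, 99/80)
obs 5: x=-7/4 → posterior Normal(591/356, 99/89)
obs 6: x=-3/4 → posterior Normal(141/98, 99/98)
obs 7: x=-5/2 → posterior Normal(237/214, 99/107)
obs 8: x=9/2 → posterior Normal(159/116, 99/116)
obs 9: x=-10 → posterior Normal(69/125, 99/125)

k = 2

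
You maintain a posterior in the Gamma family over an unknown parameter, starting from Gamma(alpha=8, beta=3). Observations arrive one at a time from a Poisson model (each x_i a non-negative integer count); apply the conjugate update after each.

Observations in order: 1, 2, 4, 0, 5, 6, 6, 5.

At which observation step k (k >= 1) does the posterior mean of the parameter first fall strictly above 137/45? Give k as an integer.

k = 7

obs 1: x=1 → posterior Gamma(9, 4)
obs 2: x=2 → posterior Gamma(11, 5)
obs 3: x=4 → posterior Gamma(15, 6)
obs 4: x=0 → posterior Gamma(15, 7)
obs 5: x=5 → posterior Gamma(20, 8)
obs 6: x=6 → posterior Gamma(26, 9)
obs 7: x=6 → posterior Gamma(32, 10)
obs 8: x=5 → posterior Gamma(37, 11)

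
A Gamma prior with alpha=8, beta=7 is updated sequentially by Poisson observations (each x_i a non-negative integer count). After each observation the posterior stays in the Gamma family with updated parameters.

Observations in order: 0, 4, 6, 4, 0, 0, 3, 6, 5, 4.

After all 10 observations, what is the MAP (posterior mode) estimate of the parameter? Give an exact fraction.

39/17

obs 1: x=0 → posterior Gamma(8, 8)
obs 2: x=4 → posterior Gamma(12, 9)
obs 3: x=6 → posterior Gamma(18, 10)
obs 4: x=4 → posterior Gamma(22, 11)
obs 5: x=0 → posterior Gamma(22, 12)
obs 6: x=0 → posterior Gamma(22, 13)
obs 7: x=3 → posterior Gamma(25, 14)
obs 8: x=6 → posterior Gamma(31, 15)
obs 9: x=5 → posterior Gamma(36, 16)
obs 10: x=4 → posterior Gamma(40, 17)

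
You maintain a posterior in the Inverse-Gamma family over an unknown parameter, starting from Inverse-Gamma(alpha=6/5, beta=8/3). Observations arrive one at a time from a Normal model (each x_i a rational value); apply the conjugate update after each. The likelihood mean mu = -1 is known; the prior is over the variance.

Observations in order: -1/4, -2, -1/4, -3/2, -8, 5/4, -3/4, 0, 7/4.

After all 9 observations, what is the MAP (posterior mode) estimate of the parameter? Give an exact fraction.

16895/3216

obs 1: x=-1/4 → posterior Inverse-Gamma(17/10, 283/96)
obs 2: x=-2 → posterior Inverse-Gamma(11/5, 331/96)
obs 3: x=-1/4 → posterior Inverse-Gamma(27/10, 179/48)
obs 4: x=-3/2 → posterior Inverse-Gamma(16/5, 185/48)
obs 5: x=-8 → posterior Inverse-Gamma(37/10, 1361/48)
obs 6: x=5/4 → posterior Inverse-Gamma(21/5, 2965/96)
obs 7: x=-3/4 → posterior Inverse-Gamma(47/10, 371/12)
obs 8: x=0 → posterior Inverse-Gamma(26/5, 377/12)
obs 9: x=7/4 → posterior Inverse-Gamma(57/10, 3379/96)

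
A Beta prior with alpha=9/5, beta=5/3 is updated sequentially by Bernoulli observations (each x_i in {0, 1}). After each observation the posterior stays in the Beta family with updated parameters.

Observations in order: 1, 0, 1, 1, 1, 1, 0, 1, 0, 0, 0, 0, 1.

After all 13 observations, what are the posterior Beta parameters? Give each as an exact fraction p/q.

obs 1: x=1 → posterior Beta(14/5, 5/3)
obs 2: x=0 → posterior Beta(14/5, 8/3)
obs 3: x=1 → posterior Beta(19/5, 8/3)
obs 4: x=1 → posterior Beta(24/5, 8/3)
obs 5: x=1 → posterior Beta(29/5, 8/3)
obs 6: x=1 → posterior Beta(34/5, 8/3)
obs 7: x=0 → posterior Beta(34/5, 11/3)
obs 8: x=1 → posterior Beta(39/5, 11/3)
obs 9: x=0 → posterior Beta(39/5, 14/3)
obs 10: x=0 → posterior Beta(39/5, 17/3)
obs 11: x=0 → posterior Beta(39/5, 20/3)
obs 12: x=0 → posterior Beta(39/5, 23/3)
obs 13: x=1 → posterior Beta(44/5, 23/3)

alpha=44/5, beta=23/3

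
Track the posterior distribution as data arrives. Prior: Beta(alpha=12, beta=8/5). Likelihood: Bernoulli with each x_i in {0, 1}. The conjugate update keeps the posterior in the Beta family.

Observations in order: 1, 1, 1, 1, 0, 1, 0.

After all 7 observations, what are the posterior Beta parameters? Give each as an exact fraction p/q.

obs 1: x=1 → posterior Beta(13, 8/5)
obs 2: x=1 → posterior Beta(14, 8/5)
obs 3: x=1 → posterior Beta(15, 8/5)
obs 4: x=1 → posterior Beta(16, 8/5)
obs 5: x=0 → posterior Beta(16, 13/5)
obs 6: x=1 → posterior Beta(17, 13/5)
obs 7: x=0 → posterior Beta(17, 18/5)

alpha=17, beta=18/5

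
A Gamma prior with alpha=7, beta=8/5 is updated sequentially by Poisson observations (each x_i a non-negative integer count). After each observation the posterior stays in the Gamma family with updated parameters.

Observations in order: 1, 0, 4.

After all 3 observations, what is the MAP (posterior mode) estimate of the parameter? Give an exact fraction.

obs 1: x=1 → posterior Gamma(8, 13/5)
obs 2: x=0 → posterior Gamma(8, 18/5)
obs 3: x=4 → posterior Gamma(12, 23/5)

55/23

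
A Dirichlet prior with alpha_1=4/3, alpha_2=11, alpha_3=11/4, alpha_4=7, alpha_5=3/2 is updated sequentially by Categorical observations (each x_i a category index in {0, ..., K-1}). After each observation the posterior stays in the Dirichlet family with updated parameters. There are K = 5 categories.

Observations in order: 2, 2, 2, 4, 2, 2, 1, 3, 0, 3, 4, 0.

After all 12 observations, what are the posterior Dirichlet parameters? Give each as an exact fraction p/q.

alpha_1=10/3, alpha_2=12, alpha_3=31/4, alpha_4=9, alpha_5=7/2

obs 1: x=2 → posterior Dirichlet(4/3, 11, 15/4, 7, 3/2)
obs 2: x=2 → posterior Dirichlet(4/3, 11, 19/4, 7, 3/2)
obs 3: x=2 → posterior Dirichlet(4/3, 11, 23/4, 7, 3/2)
obs 4: x=4 → posterior Dirichlet(4/3, 11, 23/4, 7, 5/2)
obs 5: x=2 → posterior Dirichlet(4/3, 11, 27/4, 7, 5/2)
obs 6: x=2 → posterior Dirichlet(4/3, 11, 31/4, 7, 5/2)
obs 7: x=1 → posterior Dirichlet(4/3, 12, 31/4, 7, 5/2)
obs 8: x=3 → posterior Dirichlet(4/3, 12, 31/4, 8, 5/2)
obs 9: x=0 → posterior Dirichlet(7/3, 12, 31/4, 8, 5/2)
obs 10: x=3 → posterior Dirichlet(7/3, 12, 31/4, 9, 5/2)
obs 11: x=4 → posterior Dirichlet(7/3, 12, 31/4, 9, 7/2)
obs 12: x=0 → posterior Dirichlet(10/3, 12, 31/4, 9, 7/2)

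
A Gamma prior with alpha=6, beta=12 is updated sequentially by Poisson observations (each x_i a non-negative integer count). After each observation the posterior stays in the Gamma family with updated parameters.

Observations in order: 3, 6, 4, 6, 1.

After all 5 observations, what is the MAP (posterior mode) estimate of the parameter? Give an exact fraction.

25/17

obs 1: x=3 → posterior Gamma(9, 13)
obs 2: x=6 → posterior Gamma(15, 14)
obs 3: x=4 → posterior Gamma(19, 15)
obs 4: x=6 → posterior Gamma(25, 16)
obs 5: x=1 → posterior Gamma(26, 17)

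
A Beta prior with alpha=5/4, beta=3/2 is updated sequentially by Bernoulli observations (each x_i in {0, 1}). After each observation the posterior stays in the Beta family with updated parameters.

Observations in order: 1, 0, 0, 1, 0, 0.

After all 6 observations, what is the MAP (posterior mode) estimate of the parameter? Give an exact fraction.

obs 1: x=1 → posterior Beta(9/4, 3/2)
obs 2: x=0 → posterior Beta(9/4, 5/2)
obs 3: x=0 → posterior Beta(9/4, 7/2)
obs 4: x=1 → posterior Beta(13/4, 7/2)
obs 5: x=0 → posterior Beta(13/4, 9/2)
obs 6: x=0 → posterior Beta(13/4, 11/2)

1/3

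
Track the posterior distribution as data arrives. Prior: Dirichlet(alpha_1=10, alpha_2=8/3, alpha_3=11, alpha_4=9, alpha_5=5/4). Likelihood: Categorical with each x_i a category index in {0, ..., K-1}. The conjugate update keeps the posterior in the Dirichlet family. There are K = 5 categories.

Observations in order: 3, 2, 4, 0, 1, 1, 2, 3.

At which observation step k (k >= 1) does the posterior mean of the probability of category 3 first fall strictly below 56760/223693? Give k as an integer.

obs 1: x=3 → posterior Dirichlet(10, 8/3, 11, 10, 5/4)
obs 2: x=2 → posterior Dirichlet(10, 8/3, 12, 10, 5/4)
obs 3: x=4 → posterior Dirichlet(10, 8/3, 12, 10, 9/4)
obs 4: x=0 → posterior Dirichlet(11, 8/3, 12, 10, 9/4)
obs 5: x=1 → posterior Dirichlet(11, 11/3, 12, 10, 9/4)
obs 6: x=1 → posterior Dirichlet(11, 14/3, 12, 10, 9/4)
obs 7: x=2 → posterior Dirichlet(11, 14/3, 13, 10, 9/4)
obs 8: x=3 → posterior Dirichlet(11, 14/3, 13, 11, 9/4)

k = 6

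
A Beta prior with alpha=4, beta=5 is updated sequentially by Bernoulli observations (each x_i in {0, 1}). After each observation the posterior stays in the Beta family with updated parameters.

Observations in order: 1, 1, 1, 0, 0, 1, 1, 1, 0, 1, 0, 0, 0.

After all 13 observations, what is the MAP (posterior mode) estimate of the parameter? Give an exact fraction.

1/2

obs 1: x=1 → posterior Beta(5, 5)
obs 2: x=1 → posterior Beta(6, 5)
obs 3: x=1 → posterior Beta(7, 5)
obs 4: x=0 → posterior Beta(7, 6)
obs 5: x=0 → posterior Beta(7, 7)
obs 6: x=1 → posterior Beta(8, 7)
obs 7: x=1 → posterior Beta(9, 7)
obs 8: x=1 → posterior Beta(10, 7)
obs 9: x=0 → posterior Beta(10, 8)
obs 10: x=1 → posterior Beta(11, 8)
obs 11: x=0 → posterior Beta(11, 9)
obs 12: x=0 → posterior Beta(11, 10)
obs 13: x=0 → posterior Beta(11, 11)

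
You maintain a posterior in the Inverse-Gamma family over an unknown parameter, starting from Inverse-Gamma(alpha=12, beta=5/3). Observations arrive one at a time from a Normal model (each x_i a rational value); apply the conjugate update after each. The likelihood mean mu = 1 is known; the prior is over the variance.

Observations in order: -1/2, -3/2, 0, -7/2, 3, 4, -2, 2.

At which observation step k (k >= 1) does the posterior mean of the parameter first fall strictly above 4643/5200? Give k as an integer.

obs 1: x=-1/2 → posterior Inverse-Gamma(25/2, 67/24)
obs 2: x=-3/2 → posterior Inverse-Gamma(13, 71/12)
obs 3: x=0 → posterior Inverse-Gamma(27/2, 77/12)
obs 4: x=-7/2 → posterior Inverse-Gamma(14, 397/24)
obs 5: x=3 → posterior Inverse-Gamma(29/2, 445/24)
obs 6: x=4 → posterior Inverse-Gamma(15, 553/24)
obs 7: x=-2 → posterior Inverse-Gamma(31/2, 661/24)
obs 8: x=2 → posterior Inverse-Gamma(16, 673/24)

k = 4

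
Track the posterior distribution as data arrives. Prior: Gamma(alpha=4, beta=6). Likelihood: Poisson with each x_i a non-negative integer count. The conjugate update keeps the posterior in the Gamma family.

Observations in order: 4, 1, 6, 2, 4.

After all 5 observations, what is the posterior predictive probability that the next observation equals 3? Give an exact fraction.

13105842651281201539244681/79496847203390844133441536

obs 1: x=4 → posterior Gamma(8, 7)
obs 2: x=1 → posterior Gamma(9, 8)
obs 3: x=6 → posterior Gamma(15, 9)
obs 4: x=2 → posterior Gamma(17, 10)
obs 5: x=4 → posterior Gamma(21, 11)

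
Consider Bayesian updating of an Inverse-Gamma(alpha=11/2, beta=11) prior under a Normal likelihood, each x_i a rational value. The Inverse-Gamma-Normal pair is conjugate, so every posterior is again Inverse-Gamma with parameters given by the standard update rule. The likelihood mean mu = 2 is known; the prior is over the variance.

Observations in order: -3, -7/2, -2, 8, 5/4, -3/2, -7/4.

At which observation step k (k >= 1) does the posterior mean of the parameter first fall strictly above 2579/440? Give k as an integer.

obs 1: x=-3 → posterior Inverse-Gamma(6, 47/2)
obs 2: x=-7/2 → posterior Inverse-Gamma(13/2, 309/8)
obs 3: x=-2 → posterior Inverse-Gamma(7, 373/8)
obs 4: x=8 → posterior Inverse-Gamma(15/2, 517/8)
obs 5: x=5/4 → posterior Inverse-Gamma(8, 2077/32)
obs 6: x=-3/2 → posterior Inverse-Gamma(17/2, 2273/32)
obs 7: x=-7/4 → posterior Inverse-Gamma(9, 1249/16)

k = 2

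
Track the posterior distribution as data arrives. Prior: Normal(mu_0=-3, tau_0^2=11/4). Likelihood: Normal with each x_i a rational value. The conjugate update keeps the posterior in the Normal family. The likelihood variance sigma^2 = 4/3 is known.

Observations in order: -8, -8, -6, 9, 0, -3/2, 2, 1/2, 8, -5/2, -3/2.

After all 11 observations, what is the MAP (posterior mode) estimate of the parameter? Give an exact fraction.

obs 1: x=-8 → posterior Normal(-312/49, 44/49)
obs 2: x=-8 → posterior Normal(-288/41, 22/41)
obs 3: x=-6 → posterior Normal(-774/115, 44/115)
obs 4: x=9 → posterior Normal(-477/148, 11/37)
obs 5: x=0 → posterior Normal(-477/181, 44/181)
obs 6: x=-3/2 → posterior Normal(-1053/428, 22/107)
obs 7: x=2 → posterior Normal(-921/494, 44/247)
obs 8: x=1/2 → posterior Normal(-111/70, 11/70)
obs 9: x=8 → posterior Normal(-180/313, 44/313)
obs 10: x=-5/2 → posterior Normal(-525/692, 22/173)
obs 11: x=-3/2 → posterior Normal(-312/379, 44/379)

-312/379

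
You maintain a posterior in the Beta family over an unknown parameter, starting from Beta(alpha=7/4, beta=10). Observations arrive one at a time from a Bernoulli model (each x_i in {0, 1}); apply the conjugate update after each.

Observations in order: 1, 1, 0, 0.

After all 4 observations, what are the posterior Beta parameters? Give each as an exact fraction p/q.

alpha=15/4, beta=12

obs 1: x=1 → posterior Beta(11/4, 10)
obs 2: x=1 → posterior Beta(15/4, 10)
obs 3: x=0 → posterior Beta(15/4, 11)
obs 4: x=0 → posterior Beta(15/4, 12)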